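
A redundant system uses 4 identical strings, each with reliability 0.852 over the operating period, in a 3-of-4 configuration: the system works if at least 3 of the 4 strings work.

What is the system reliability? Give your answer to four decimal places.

R = Σ_{i=3}^{4} C(4,i) p^i (1−p)^{4−i} with p = 0.852
C(4,3)·0.852^3·0.148^1 = 0.366134
C(4,4)·0.852^4·0.148^0 = 0.526937
Sum = 0.8931

0.8931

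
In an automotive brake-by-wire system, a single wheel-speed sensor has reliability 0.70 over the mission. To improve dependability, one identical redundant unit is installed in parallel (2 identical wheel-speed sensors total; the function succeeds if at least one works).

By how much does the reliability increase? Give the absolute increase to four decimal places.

0.2100

R_before = 0.70
R_after = 1 − (1 − 0.70)^2 = 0.9100
ΔR = 0.9100 − 0.70 = 0.2100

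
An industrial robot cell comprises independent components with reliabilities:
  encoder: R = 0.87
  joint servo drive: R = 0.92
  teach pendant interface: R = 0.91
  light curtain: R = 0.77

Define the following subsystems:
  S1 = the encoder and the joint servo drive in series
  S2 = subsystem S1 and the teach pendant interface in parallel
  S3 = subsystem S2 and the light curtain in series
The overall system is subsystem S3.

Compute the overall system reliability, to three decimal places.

Series (encoder and joint servo drive): 0.87000 × 0.92000 = 0.80040
Parallel ([0.80040] and teach pendant interface): 1 − (1 − 0.80040)(1 − 0.91000) = 0.98204
Series ([0.98204] and light curtain): 0.98204 × 0.77000 = 0.756

0.756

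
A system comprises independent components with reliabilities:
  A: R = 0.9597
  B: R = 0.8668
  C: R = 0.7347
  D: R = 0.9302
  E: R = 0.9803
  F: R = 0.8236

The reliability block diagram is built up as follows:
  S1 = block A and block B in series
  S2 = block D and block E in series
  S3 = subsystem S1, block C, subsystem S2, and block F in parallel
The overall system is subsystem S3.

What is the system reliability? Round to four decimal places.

0.9993

Series (A and B): 0.959700 × 0.866800 = 0.831868
Series (D and E): 0.930200 × 0.980300 = 0.911875
Parallel ([0.831868], C, [0.911875], and F): 1 − (1 − 0.831868)(1 − 0.734700)(1 − 0.911875)(1 − 0.823600) = 0.9993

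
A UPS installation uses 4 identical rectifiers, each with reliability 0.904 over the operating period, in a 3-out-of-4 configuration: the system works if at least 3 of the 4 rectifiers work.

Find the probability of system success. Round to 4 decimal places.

0.9515

R = Σ_{i=3}^{4} C(4,i) p^i (1−p)^{4−i} with p = 0.904
C(4,3)·0.904^3·0.096^1 = 0.283685
C(4,4)·0.904^4·0.096^0 = 0.667842
Sum = 0.9515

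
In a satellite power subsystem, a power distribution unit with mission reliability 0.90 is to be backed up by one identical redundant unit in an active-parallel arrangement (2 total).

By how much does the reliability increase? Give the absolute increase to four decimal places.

0.0900

R_before = 0.90
R_after = 1 − (1 − 0.90)^2 = 0.9900
ΔR = 0.9900 − 0.90 = 0.0900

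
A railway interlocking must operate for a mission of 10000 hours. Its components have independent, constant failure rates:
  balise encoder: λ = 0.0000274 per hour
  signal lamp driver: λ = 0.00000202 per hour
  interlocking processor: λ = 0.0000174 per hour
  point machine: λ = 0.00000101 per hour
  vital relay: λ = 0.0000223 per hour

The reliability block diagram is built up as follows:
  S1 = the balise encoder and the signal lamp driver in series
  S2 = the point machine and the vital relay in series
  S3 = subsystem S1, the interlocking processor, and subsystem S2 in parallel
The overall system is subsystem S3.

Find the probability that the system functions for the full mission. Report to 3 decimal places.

R(balise encoder) = exp(−0.0000274 × 10000) = 0.76033
R(signal lamp driver) = exp(−0.00000202 × 10000) = 0.98000
R(interlocking processor) = exp(−0.0000174 × 10000) = 0.84030
R(point machine) = exp(−0.00000101 × 10000) = 0.98995
R(vital relay) = exp(−0.0000223 × 10000) = 0.80011
Series (balise encoder and signal lamp driver): 0.76033 × 0.98000 = 0.74512
Series (point machine and vital relay): 0.98995 × 0.80011 = 0.79207
Parallel ([0.74512], interlocking processor, and [0.79207]): 1 − (1 − 0.74512)(1 − 0.84030)(1 − 0.79207) = 0.992

0.992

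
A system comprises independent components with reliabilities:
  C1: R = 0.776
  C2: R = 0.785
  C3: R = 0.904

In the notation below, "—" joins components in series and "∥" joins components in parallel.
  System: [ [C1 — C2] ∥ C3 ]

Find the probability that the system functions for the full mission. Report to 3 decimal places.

0.962

Series (C1 and C2): 0.77600 × 0.78500 = 0.60916
Parallel ([0.60916] and C3): 1 − (1 − 0.60916)(1 − 0.90400) = 0.962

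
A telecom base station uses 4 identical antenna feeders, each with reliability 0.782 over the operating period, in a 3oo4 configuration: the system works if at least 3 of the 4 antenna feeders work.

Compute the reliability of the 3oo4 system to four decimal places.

0.7910

R = Σ_{i=3}^{4} C(4,i) p^i (1−p)^{4−i} with p = 0.782
C(4,3)·0.782^3·0.218^1 = 0.417001
C(4,4)·0.782^4·0.218^0 = 0.373962
Sum = 0.7910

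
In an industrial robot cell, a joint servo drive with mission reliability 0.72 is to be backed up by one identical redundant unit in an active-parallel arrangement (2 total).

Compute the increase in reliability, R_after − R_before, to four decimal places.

R_before = 0.72
R_after = 1 − (1 − 0.72)^2 = 0.9216
ΔR = 0.9216 − 0.72 = 0.2016

0.2016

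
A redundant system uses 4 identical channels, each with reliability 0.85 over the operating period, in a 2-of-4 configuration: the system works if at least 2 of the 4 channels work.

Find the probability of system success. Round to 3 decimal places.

0.988

R = Σ_{i=2}^{4} C(4,i) p^i (1−p)^{4−i} with p = 0.85
C(4,2)·0.85^2·0.15^2 = 0.09754
C(4,3)·0.85^3·0.15^1 = 0.36848
C(4,4)·0.85^4·0.15^0 = 0.52201
Sum = 0.988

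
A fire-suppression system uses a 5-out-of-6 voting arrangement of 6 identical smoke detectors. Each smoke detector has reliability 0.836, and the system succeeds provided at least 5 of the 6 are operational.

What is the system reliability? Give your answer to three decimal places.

R = Σ_{i=5}^{6} C(6,i) p^i (1−p)^{6−i} with p = 0.836
C(6,5)·0.836^5·0.164^1 = 0.40182
C(6,6)·0.836^6·0.164^0 = 0.34138
Sum = 0.743

0.743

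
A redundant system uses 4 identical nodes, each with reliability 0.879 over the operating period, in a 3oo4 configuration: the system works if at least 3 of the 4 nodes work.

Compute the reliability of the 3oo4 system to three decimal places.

R = Σ_{i=3}^{4} C(4,i) p^i (1−p)^{4−i} with p = 0.879
C(4,3)·0.879^3·0.121^1 = 0.32871
C(4,4)·0.879^4·0.121^0 = 0.59697
Sum = 0.926

0.926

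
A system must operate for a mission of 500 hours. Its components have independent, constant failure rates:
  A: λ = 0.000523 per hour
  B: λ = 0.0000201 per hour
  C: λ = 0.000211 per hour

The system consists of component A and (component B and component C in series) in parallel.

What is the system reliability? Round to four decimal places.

0.9749

R(A) = exp(−0.000523 × 500) = 0.769896
R(B) = exp(−0.0000201 × 500) = 0.990000
R(C) = exp(−0.000211 × 500) = 0.899874
Series (B and C): 0.990000 × 0.899874 = 0.890875
Parallel (A and [0.890875]): 1 − (1 − 0.769896)(1 − 0.890875) = 0.9749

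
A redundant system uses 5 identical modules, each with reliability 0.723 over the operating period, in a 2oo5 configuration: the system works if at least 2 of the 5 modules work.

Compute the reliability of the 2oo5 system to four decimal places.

0.9771

R = Σ_{i=2}^{5} C(5,i) p^i (1−p)^{5−i} with p = 0.723
C(5,2)·0.723^2·0.277^3 = 0.111100
C(5,3)·0.723^3·0.277^2 = 0.289984
C(5,4)·0.723^4·0.277^1 = 0.378445
C(5,5)·0.723^5·0.277^0 = 0.197557
Sum = 0.9771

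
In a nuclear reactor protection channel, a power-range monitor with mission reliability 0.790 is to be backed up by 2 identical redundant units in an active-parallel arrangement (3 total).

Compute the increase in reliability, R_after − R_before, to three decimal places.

R_before = 0.790
R_after = 1 − (1 − 0.790)^3 = 0.991
ΔR = 0.991 − 0.790 = 0.201

0.201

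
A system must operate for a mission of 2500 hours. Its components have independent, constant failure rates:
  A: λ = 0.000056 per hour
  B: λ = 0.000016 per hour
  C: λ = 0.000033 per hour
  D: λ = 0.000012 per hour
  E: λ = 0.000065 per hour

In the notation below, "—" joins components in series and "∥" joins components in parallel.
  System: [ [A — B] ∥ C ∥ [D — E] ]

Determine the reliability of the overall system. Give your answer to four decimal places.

R(A) = exp(−0.000056 × 2500) = 0.869358
R(B) = exp(−0.000016 × 2500) = 0.960789
R(C) = exp(−0.000033 × 2500) = 0.920811
R(D) = exp(−0.000012 × 2500) = 0.970446
R(E) = exp(−0.000065 × 2500) = 0.850016
Series (A and B): 0.869358 × 0.960789 = 0.835270
Series (D and E): 0.970446 × 0.850016 = 0.824895
Parallel ([0.835270], C, and [0.824895]): 1 − (1 − 0.835270)(1 − 0.920811)(1 − 0.824895) = 0.9977

0.9977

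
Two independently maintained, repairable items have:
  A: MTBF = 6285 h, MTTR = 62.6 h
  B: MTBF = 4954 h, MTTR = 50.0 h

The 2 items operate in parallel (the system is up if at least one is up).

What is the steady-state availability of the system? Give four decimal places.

A(A) = MTBF/(MTBF+MTTR) = 6285/(6285+62.6) = 0.990138
A(B) = MTBF/(MTBF+MTTR) = 4954/(4954+50.0) = 0.990008
Parallel availability: 1 − (1 − 0.990138)(1 − 0.990008) = 0.9999

0.9999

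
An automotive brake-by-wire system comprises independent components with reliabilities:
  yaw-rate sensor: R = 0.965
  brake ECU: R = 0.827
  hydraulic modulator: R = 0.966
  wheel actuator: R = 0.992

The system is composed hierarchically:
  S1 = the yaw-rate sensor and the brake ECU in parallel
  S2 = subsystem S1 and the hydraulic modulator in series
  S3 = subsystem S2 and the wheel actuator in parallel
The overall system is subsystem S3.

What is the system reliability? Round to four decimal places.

Parallel (yaw-rate sensor and brake ECU): 1 − (1 − 0.965000)(1 − 0.827000) = 0.993945
Series ([0.993945] and hydraulic modulator): 0.993945 × 0.966000 = 0.960151
Parallel ([0.960151] and wheel actuator): 1 − (1 − 0.960151)(1 − 0.992000) = 0.9997

0.9997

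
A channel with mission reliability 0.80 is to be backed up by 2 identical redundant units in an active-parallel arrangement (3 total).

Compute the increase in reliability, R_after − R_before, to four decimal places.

R_before = 0.80
R_after = 1 − (1 − 0.80)^3 = 0.9920
ΔR = 0.9920 − 0.80 = 0.1920

0.1920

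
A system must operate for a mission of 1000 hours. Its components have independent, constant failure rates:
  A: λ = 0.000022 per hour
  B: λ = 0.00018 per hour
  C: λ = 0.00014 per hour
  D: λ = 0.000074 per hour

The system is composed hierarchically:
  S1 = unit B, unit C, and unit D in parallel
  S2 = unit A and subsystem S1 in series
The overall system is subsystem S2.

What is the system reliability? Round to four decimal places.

R(A) = exp(−0.000022 × 1000) = 0.978240
R(B) = exp(−0.00018 × 1000) = 0.835270
R(C) = exp(−0.00014 × 1000) = 0.869358
R(D) = exp(−0.000074 × 1000) = 0.928672
Parallel (B, C, and D): 1 − (1 − 0.835270)(1 − 0.869358)(1 − 0.928672) = 0.998465
Series (A and [0.998465]): 0.978240 × 0.998465 = 0.9767

0.9767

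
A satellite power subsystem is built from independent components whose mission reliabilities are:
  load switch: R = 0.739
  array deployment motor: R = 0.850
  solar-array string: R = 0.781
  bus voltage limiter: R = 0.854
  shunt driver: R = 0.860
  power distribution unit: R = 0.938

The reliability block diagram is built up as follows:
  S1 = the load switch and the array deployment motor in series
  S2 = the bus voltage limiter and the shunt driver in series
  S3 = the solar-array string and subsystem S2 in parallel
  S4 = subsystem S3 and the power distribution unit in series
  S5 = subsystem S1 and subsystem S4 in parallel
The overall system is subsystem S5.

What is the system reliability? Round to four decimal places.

Series (load switch and array deployment motor): 0.739000 × 0.850000 = 0.628150
Series (bus voltage limiter and shunt driver): 0.854000 × 0.860000 = 0.734440
Parallel (solar-array string and [0.734440]): 1 − (1 − 0.781000)(1 − 0.734440) = 0.941842
Series ([0.941842] and power distribution unit): 0.941842 × 0.938000 = 0.883448
Parallel ([0.628150] and [0.883448]): 1 − (1 − 0.628150)(1 − 0.883448) = 0.9567

0.9567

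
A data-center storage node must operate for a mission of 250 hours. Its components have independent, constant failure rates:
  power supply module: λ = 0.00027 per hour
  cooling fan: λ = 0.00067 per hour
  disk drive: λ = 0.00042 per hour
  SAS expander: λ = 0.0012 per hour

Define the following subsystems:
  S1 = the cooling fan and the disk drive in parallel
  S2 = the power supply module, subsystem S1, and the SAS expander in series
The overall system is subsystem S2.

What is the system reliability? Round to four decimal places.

R(power supply module) = exp(−0.00027 × 250) = 0.934728
R(cooling fan) = exp(−0.00067 × 250) = 0.845777
R(disk drive) = exp(−0.00042 × 250) = 0.900325
R(SAS expander) = exp(−0.0012 × 250) = 0.740818
Parallel (cooling fan and disk drive): 1 − (1 − 0.845777)(1 − 0.900325) = 0.984628
Series (power supply module, [0.984628], and SAS expander): 0.934728 × 0.984628 × 0.740818 = 0.6818

0.6818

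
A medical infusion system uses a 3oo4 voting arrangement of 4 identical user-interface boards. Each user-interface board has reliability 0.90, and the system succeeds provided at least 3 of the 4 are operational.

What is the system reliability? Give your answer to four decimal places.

R = Σ_{i=3}^{4} C(4,i) p^i (1−p)^{4−i} with p = 0.90
C(4,3)·0.90^3·0.10^1 = 0.291600
C(4,4)·0.90^4·0.10^0 = 0.656100
Sum = 0.9477

0.9477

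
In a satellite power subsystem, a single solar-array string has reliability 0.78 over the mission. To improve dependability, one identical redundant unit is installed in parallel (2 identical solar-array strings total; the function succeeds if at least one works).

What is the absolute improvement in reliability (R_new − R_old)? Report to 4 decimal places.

0.1716

R_before = 0.78
R_after = 1 − (1 − 0.78)^2 = 0.9516
ΔR = 0.9516 − 0.78 = 0.1716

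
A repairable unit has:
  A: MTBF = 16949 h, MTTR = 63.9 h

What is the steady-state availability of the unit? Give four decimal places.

A(A) = MTBF/(MTBF+MTTR) = 16949/(16949+63.9) = 0.9962

0.9962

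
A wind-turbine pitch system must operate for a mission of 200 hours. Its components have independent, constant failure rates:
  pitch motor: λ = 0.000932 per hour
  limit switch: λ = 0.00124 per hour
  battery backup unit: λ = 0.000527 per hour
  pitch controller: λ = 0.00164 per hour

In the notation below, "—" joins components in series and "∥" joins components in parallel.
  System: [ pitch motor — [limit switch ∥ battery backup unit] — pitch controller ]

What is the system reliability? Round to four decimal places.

0.5847

R(pitch motor) = exp(−0.000932 × 200) = 0.829942
R(limit switch) = exp(−0.00124 × 200) = 0.780360
R(battery backup unit) = exp(−0.000527 × 200) = 0.899964
R(pitch controller) = exp(−0.00164 × 200) = 0.720363
Parallel (limit switch and battery backup unit): 1 − (1 − 0.780360)(1 − 0.899964) = 0.978028
Series (pitch motor, [0.978028], and pitch controller): 0.829942 × 0.978028 × 0.720363 = 0.5847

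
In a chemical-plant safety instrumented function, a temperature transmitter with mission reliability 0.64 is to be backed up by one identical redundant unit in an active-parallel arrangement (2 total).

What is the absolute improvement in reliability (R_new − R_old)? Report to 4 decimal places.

0.2304

R_before = 0.64
R_after = 1 − (1 − 0.64)^2 = 0.8704
ΔR = 0.8704 − 0.64 = 0.2304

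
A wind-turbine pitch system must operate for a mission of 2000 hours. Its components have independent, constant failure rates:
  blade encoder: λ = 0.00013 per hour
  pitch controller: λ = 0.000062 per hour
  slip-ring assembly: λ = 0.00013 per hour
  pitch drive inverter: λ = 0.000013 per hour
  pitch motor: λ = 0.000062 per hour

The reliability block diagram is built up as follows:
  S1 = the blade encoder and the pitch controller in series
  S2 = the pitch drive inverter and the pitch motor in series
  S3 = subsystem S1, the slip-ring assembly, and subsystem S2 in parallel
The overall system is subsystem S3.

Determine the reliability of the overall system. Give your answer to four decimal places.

R(blade encoder) = exp(−0.00013 × 2000) = 0.771052
R(pitch controller) = exp(−0.000062 × 2000) = 0.883380
R(slip-ring assembly) = exp(−0.00013 × 2000) = 0.771052
R(pitch drive inverter) = exp(−0.000013 × 2000) = 0.974335
R(pitch motor) = exp(−0.000062 × 2000) = 0.883380
Series (blade encoder and pitch controller): 0.771052 × 0.883380 = 0.681132
Series (pitch drive inverter and pitch motor): 0.974335 × 0.883380 = 0.860708
Parallel ([0.681132], slip-ring assembly, and [0.860708]): 1 − (1 − 0.681132)(1 − 0.771052)(1 − 0.860708) = 0.9898

0.9898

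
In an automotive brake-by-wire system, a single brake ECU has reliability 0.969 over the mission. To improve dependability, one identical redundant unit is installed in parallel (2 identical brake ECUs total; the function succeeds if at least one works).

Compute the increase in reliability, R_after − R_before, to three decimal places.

0.030

R_before = 0.969
R_after = 1 − (1 − 0.969)^2 = 0.999
ΔR = 0.999 − 0.969 = 0.030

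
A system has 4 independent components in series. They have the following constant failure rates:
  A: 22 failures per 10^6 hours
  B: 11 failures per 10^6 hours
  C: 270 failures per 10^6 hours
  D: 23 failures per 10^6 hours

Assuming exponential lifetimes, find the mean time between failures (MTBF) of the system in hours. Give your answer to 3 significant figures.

Series of exponential components: λ_sys = Σ λ_i
λ_sys = 0.000022 + 0.000011 + 0.00027 + 0.000023 = 3.2600e-04 /h
MTBF = 1 / λ_sys = 3070 h

3070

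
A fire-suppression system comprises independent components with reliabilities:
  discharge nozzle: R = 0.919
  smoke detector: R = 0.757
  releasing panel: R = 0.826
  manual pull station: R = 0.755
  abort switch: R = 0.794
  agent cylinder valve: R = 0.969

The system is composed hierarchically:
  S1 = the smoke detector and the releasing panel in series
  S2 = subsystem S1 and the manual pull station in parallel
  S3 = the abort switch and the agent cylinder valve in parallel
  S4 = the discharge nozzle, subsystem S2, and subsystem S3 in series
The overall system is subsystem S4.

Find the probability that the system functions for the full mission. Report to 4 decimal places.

Series (smoke detector and releasing panel): 0.757000 × 0.826000 = 0.625282
Parallel ([0.625282] and manual pull station): 1 − (1 − 0.625282)(1 − 0.755000) = 0.908194
Parallel (abort switch and agent cylinder valve): 1 − (1 − 0.794000)(1 − 0.969000) = 0.993614
Series (discharge nozzle, [0.908194], and [0.993614]): 0.919000 × 0.908194 × 0.993614 = 0.8293

0.8293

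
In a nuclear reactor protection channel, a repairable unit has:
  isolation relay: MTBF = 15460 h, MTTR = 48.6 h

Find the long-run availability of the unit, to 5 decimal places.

A(isolation relay) = MTBF/(MTBF+MTTR) = 15460/(15460+48.6) = 0.99687

0.99687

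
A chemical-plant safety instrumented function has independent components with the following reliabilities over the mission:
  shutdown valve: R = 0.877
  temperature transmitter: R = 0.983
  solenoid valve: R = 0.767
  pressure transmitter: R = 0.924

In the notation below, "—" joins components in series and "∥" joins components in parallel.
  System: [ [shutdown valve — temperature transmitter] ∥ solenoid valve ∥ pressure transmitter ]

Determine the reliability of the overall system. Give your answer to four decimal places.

Series (shutdown valve and temperature transmitter): 0.877000 × 0.983000 = 0.862091
Parallel ([0.862091], solenoid valve, and pressure transmitter): 1 − (1 − 0.862091)(1 − 0.767000)(1 − 0.924000) = 0.9976

0.9976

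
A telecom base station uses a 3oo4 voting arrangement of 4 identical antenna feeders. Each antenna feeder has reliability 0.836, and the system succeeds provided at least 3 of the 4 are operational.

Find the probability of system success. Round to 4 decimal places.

0.8717

R = Σ_{i=3}^{4} C(4,i) p^i (1−p)^{4−i} with p = 0.836
C(4,3)·0.836^3·0.164^1 = 0.383286
C(4,4)·0.836^4·0.164^0 = 0.488456
Sum = 0.8717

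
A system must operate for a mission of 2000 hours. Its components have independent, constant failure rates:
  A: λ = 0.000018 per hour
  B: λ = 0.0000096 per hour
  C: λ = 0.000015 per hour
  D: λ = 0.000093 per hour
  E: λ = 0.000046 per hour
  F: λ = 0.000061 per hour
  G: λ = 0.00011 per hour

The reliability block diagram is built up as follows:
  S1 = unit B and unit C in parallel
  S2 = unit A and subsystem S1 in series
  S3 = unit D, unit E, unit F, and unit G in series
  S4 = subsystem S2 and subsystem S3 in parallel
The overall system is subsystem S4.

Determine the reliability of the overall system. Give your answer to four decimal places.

0.9834

R(A) = exp(−0.000018 × 2000) = 0.964640
R(B) = exp(−0.0000096 × 2000) = 0.980983
R(C) = exp(−0.000015 × 2000) = 0.970446
R(D) = exp(−0.000093 × 2000) = 0.830274
R(E) = exp(−0.000046 × 2000) = 0.912105
R(F) = exp(−0.000061 × 2000) = 0.885148
R(G) = exp(−0.00011 × 2000) = 0.802519
Parallel (B and C): 1 − (1 − 0.980983)(1 − 0.970446) = 0.999438
Series (A and [0.999438]): 0.964640 × 0.999438 = 0.964098
Series (D, E, F, and G): 0.830274 × 0.912105 × 0.885148 × 0.802519 = 0.537945
Parallel ([0.964098] and [0.537945]): 1 − (1 − 0.964098)(1 − 0.537945) = 0.9834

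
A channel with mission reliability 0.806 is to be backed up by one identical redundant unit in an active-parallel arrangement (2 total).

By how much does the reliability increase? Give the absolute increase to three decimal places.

R_before = 0.806
R_after = 1 − (1 − 0.806)^2 = 0.962
ΔR = 0.962 − 0.806 = 0.156

0.156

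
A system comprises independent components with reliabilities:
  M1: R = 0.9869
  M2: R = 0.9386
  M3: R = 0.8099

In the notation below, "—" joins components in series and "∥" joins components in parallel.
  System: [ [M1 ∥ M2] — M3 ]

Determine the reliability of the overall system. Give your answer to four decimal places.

0.8092

Parallel (M1 and M2): 1 − (1 − 0.986900)(1 − 0.938600) = 0.999196
Series ([0.999196] and M3): 0.999196 × 0.809900 = 0.8092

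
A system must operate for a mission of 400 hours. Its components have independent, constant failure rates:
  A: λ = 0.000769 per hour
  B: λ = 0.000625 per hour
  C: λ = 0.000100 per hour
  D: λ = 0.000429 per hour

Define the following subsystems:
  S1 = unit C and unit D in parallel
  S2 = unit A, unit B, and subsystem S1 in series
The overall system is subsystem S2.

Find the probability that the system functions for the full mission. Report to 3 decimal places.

0.569

R(A) = exp(−0.000769 × 400) = 0.73521
R(B) = exp(−0.000625 × 400) = 0.77880
R(C) = exp(−0.000100 × 400) = 0.96079
R(D) = exp(−0.000429 × 400) = 0.84232
Parallel (C and D): 1 − (1 − 0.96079)(1 − 0.84232) = 0.99382
Series (A, B, and [0.99382]): 0.73521 × 0.77880 × 0.99382 = 0.569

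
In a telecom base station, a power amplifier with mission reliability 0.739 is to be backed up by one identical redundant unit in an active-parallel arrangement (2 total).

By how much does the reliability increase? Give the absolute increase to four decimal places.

0.1929

R_before = 0.739
R_after = 1 − (1 − 0.739)^2 = 0.9319
ΔR = 0.9319 − 0.739 = 0.1929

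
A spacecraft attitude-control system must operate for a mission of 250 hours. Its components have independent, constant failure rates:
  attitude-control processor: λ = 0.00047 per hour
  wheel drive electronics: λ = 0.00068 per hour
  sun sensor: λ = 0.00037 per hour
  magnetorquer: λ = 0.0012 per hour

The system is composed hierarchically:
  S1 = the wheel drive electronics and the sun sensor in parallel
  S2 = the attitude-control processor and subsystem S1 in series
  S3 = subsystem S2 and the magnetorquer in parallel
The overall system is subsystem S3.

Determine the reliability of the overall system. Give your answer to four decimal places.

0.9681

R(attitude-control processor) = exp(−0.00047 × 250) = 0.889141
R(wheel drive electronics) = exp(−0.00068 × 250) = 0.843665
R(sun sensor) = exp(−0.00037 × 250) = 0.911649
R(magnetorquer) = exp(−0.0012 × 250) = 0.740818
Parallel (wheel drive electronics and sun sensor): 1 − (1 − 0.843665)(1 − 0.911649) = 0.986188
Series (attitude-control processor and [0.986188]): 0.889141 × 0.986188 = 0.876860
Parallel ([0.876860] and magnetorquer): 1 − (1 − 0.876860)(1 − 0.740818) = 0.9681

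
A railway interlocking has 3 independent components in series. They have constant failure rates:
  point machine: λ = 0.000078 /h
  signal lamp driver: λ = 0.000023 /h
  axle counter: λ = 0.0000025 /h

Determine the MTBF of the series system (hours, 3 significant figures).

Series of exponential components: λ_sys = Σ λ_i
λ_sys = 0.000078 + 0.000023 + 0.0000025 = 1.0350e-04 /h
MTBF = 1 / λ_sys = 9660 h

9660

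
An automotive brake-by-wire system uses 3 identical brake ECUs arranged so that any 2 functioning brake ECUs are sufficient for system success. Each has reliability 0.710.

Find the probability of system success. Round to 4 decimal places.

R = Σ_{i=2}^{3} C(3,i) p^i (1−p)^{3−i} with p = 0.710
C(3,2)·0.710^2·0.290^1 = 0.438567
C(3,3)·0.710^3·0.290^0 = 0.357911
Sum = 0.7965

0.7965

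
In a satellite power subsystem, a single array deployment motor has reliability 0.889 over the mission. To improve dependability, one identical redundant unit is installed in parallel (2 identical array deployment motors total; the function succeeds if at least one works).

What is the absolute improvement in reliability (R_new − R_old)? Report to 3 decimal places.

0.099

R_before = 0.889
R_after = 1 − (1 − 0.889)^2 = 0.988
ΔR = 0.988 − 0.889 = 0.099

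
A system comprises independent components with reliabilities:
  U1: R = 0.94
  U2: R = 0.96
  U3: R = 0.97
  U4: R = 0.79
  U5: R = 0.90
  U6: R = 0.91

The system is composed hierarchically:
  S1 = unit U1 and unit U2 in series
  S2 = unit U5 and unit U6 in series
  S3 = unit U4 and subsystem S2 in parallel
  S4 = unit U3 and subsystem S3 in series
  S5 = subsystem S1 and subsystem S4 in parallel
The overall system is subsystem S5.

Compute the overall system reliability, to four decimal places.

Series (U1 and U2): 0.940000 × 0.960000 = 0.902400
Series (U5 and U6): 0.900000 × 0.910000 = 0.819000
Parallel (U4 and [0.819000]): 1 − (1 − 0.790000)(1 − 0.819000) = 0.961990
Series (U3 and [0.961990]): 0.970000 × 0.961990 = 0.933130
Parallel ([0.902400] and [0.933130]): 1 − (1 − 0.902400)(1 − 0.933130) = 0.9935

0.9935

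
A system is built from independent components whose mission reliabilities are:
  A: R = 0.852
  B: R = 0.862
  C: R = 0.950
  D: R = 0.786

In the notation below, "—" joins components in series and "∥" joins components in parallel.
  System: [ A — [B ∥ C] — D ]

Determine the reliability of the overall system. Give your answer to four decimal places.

Parallel (B and C): 1 − (1 − 0.862000)(1 − 0.950000) = 0.993100
Series (A, [0.993100], and D): 0.852000 × 0.993100 × 0.786000 = 0.6651

0.6651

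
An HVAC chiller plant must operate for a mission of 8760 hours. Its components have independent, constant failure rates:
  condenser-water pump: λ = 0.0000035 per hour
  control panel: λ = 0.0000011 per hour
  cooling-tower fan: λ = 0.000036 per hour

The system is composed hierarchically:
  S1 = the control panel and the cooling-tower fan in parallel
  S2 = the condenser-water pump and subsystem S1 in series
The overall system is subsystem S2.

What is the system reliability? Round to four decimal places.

0.9673

R(condenser-water pump) = exp(−0.0000035 × 8760) = 0.969805
R(control panel) = exp(−0.0000011 × 8760) = 0.990410
R(cooling-tower fan) = exp(−0.000036 × 8760) = 0.729526
Parallel (control panel and cooling-tower fan): 1 − (1 − 0.990410)(1 − 0.729526) = 0.997406
Series (condenser-water pump and [0.997406]): 0.969805 × 0.997406 = 0.9673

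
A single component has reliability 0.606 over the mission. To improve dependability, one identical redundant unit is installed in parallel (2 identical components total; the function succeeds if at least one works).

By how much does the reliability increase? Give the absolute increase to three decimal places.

0.239

R_before = 0.606
R_after = 1 − (1 − 0.606)^2 = 0.845
ΔR = 0.845 − 0.606 = 0.239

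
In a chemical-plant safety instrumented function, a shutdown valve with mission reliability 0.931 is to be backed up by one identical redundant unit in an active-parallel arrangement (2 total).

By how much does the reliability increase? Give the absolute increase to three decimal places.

R_before = 0.931
R_after = 1 − (1 − 0.931)^2 = 0.995
ΔR = 0.995 − 0.931 = 0.064

0.064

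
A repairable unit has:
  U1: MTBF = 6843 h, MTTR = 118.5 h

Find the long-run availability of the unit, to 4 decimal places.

A(U1) = MTBF/(MTBF+MTTR) = 6843/(6843+118.5) = 0.9830

0.9830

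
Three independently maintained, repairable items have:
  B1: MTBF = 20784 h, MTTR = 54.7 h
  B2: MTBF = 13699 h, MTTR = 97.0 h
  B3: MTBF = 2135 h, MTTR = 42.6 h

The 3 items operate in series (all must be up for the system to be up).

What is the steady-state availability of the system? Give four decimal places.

A(B1) = MTBF/(MTBF+MTTR) = 20784/(20784+54.7) = 0.997375
A(B2) = MTBF/(MTBF+MTTR) = 13699/(13699+97.0) = 0.992969
A(B3) = MTBF/(MTBF+MTTR) = 2135/(2135+42.6) = 0.980437
Series availability: 0.997375 × 0.992969 × 0.980437 = 0.9710

0.9710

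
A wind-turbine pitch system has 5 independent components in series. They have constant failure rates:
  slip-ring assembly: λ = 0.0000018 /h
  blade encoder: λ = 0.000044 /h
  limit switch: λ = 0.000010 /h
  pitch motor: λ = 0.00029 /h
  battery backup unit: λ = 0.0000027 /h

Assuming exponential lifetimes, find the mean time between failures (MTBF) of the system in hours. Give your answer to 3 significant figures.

2870

Series of exponential components: λ_sys = Σ λ_i
λ_sys = 0.0000018 + 0.000044 + 0.000010 + 0.00029 + 0.0000027 = 3.4850e-04 /h
MTBF = 1 / λ_sys = 2870 h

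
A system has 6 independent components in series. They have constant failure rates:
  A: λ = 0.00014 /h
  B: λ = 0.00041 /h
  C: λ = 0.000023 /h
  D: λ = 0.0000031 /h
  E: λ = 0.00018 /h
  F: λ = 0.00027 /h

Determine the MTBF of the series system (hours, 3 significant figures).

975

Series of exponential components: λ_sys = Σ λ_i
λ_sys = 0.00014 + 0.00041 + 0.000023 + 0.0000031 + 0.00018 + 0.00027 = 1.0261e-03 /h
MTBF = 1 / λ_sys = 975 h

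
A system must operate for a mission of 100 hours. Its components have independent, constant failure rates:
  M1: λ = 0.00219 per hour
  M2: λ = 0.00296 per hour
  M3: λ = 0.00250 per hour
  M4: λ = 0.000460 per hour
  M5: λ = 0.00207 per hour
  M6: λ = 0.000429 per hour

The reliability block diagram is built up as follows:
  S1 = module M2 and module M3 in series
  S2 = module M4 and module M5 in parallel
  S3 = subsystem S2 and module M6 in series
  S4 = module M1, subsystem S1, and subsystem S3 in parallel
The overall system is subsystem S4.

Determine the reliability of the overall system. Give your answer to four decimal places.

0.9959

R(M1) = exp(−0.00219 × 100) = 0.803322
R(M2) = exp(−0.00296 × 100) = 0.743787
R(M3) = exp(−0.00250 × 100) = 0.778801
R(M4) = exp(−0.000460 × 100) = 0.955042
R(M5) = exp(−0.00207 × 100) = 0.813020
R(M6) = exp(−0.000429 × 100) = 0.958007
Series (M2 and M3): 0.743787 × 0.778801 = 0.579262
Parallel (M4 and M5): 1 − (1 − 0.955042)(1 − 0.813020) = 0.991594
Series ([0.991594] and M6): 0.991594 × 0.958007 = 0.949954
Parallel (M1, [0.579262], and [0.949954]): 1 − (1 − 0.803322)(1 − 0.579262)(1 − 0.949954) = 0.9959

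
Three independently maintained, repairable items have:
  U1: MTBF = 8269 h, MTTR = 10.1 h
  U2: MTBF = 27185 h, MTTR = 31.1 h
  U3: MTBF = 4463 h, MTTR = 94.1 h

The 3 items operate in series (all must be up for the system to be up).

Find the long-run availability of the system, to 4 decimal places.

0.9770

A(U1) = MTBF/(MTBF+MTTR) = 8269/(8269+10.1) = 0.998780
A(U2) = MTBF/(MTBF+MTTR) = 27185/(27185+31.1) = 0.998857
A(U3) = MTBF/(MTBF+MTTR) = 4463/(4463+94.1) = 0.979351
Series availability: 0.998780 × 0.998857 × 0.979351 = 0.9770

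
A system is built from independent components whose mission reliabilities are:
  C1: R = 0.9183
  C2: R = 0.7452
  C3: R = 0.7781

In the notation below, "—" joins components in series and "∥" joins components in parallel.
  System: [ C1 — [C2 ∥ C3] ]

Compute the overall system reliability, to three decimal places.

Parallel (C2 and C3): 1 − (1 − 0.74520)(1 − 0.77810) = 0.94346
Series (C1 and [0.94346]): 0.91830 × 0.94346 = 0.866

0.866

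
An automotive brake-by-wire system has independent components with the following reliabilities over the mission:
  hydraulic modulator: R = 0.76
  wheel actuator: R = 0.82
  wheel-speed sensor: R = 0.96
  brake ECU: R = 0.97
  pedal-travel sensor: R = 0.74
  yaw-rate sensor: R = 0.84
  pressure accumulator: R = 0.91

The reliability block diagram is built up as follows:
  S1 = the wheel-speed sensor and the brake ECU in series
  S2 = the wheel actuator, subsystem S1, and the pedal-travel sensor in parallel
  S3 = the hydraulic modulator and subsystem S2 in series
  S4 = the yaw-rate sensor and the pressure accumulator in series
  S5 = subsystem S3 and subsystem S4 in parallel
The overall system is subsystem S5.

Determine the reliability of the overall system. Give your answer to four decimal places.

Series (wheel-speed sensor and brake ECU): 0.960000 × 0.970000 = 0.931200
Parallel (wheel actuator, [0.931200], and pedal-travel sensor): 1 − (1 − 0.820000)(1 − 0.931200)(1 − 0.740000) = 0.996780
Series (hydraulic modulator and [0.996780]): 0.760000 × 0.996780 = 0.757553
Series (yaw-rate sensor and pressure accumulator): 0.840000 × 0.910000 = 0.764400
Parallel ([0.757553] and [0.764400]): 1 − (1 − 0.757553)(1 − 0.764400) = 0.9429

0.9429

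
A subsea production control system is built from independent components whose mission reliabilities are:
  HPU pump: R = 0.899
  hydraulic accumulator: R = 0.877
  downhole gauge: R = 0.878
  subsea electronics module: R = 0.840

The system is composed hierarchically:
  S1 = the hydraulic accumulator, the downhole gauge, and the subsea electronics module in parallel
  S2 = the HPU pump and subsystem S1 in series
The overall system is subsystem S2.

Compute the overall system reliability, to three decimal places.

0.897

Parallel (hydraulic accumulator, downhole gauge, and subsea electronics module): 1 − (1 − 0.87700)(1 − 0.87800)(1 − 0.84000) = 0.99760
Series (HPU pump and [0.99760]): 0.89900 × 0.99760 = 0.897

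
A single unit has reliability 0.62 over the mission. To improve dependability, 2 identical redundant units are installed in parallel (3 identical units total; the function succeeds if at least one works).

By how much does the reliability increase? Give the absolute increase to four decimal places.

R_before = 0.62
R_after = 1 − (1 − 0.62)^3 = 0.9451
ΔR = 0.9451 − 0.62 = 0.3251

0.3251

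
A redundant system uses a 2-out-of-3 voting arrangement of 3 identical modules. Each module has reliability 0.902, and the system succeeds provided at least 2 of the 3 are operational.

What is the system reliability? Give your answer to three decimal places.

0.973

R = Σ_{i=2}^{3} C(3,i) p^i (1−p)^{3−i} with p = 0.902
C(3,2)·0.902^2·0.098^1 = 0.23920
C(3,3)·0.902^3·0.098^0 = 0.73387
Sum = 0.973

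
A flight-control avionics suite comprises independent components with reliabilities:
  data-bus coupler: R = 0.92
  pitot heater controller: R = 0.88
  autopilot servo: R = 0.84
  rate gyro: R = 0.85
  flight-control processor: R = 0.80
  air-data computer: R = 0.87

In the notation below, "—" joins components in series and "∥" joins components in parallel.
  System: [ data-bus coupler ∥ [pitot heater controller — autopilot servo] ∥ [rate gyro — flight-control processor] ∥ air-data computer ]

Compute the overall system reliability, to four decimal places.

0.9991

Series (pitot heater controller and autopilot servo): 0.880000 × 0.840000 = 0.739200
Series (rate gyro and flight-control processor): 0.850000 × 0.800000 = 0.680000
Parallel (data-bus coupler, [0.739200], [0.680000], and air-data computer): 1 − (1 − 0.920000)(1 − 0.739200)(1 − 0.680000)(1 − 0.870000) = 0.9991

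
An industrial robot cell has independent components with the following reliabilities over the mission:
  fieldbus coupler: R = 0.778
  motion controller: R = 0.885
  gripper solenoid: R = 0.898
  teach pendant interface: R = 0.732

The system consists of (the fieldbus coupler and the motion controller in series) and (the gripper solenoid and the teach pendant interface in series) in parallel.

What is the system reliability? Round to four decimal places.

Series (fieldbus coupler and motion controller): 0.778000 × 0.885000 = 0.688530
Series (gripper solenoid and teach pendant interface): 0.898000 × 0.732000 = 0.657336
Parallel ([0.688530] and [0.657336]): 1 − (1 − 0.688530)(1 − 0.657336) = 0.8933

0.8933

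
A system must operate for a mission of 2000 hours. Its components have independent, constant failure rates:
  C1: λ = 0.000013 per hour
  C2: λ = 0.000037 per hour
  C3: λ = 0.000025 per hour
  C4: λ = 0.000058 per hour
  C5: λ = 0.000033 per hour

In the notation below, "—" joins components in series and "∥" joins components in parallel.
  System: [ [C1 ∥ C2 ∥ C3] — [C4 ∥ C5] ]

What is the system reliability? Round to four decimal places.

0.9929

R(C1) = exp(−0.000013 × 2000) = 0.974335
R(C2) = exp(−0.000037 × 2000) = 0.928672
R(C3) = exp(−0.000025 × 2000) = 0.951229
R(C4) = exp(−0.000058 × 2000) = 0.890475
R(C5) = exp(−0.000033 × 2000) = 0.936131
Parallel (C1, C2, and C3): 1 − (1 − 0.974335)(1 − 0.928672)(1 − 0.951229) = 0.999911
Parallel (C4 and C5): 1 − (1 − 0.890475)(1 − 0.936131) = 0.993005
Series ([0.999911] and [0.993005]): 0.999911 × 0.993005 = 0.9929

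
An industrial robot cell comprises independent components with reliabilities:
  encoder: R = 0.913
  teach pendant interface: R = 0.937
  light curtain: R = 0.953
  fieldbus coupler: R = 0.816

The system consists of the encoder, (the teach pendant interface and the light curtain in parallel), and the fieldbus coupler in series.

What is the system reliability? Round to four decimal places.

Parallel (teach pendant interface and light curtain): 1 − (1 − 0.937000)(1 − 0.953000) = 0.997039
Series (encoder, [0.997039], and fieldbus coupler): 0.913000 × 0.997039 × 0.816000 = 0.7428

0.7428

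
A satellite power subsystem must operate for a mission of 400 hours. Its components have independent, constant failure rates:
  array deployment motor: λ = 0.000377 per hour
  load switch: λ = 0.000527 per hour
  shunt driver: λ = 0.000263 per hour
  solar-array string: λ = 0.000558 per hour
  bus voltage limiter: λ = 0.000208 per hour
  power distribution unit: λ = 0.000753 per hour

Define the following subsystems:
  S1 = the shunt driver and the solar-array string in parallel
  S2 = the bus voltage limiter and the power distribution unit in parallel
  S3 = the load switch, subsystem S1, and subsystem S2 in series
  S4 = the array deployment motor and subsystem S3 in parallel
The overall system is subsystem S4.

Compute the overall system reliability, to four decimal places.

R(array deployment motor) = exp(−0.000377 × 400) = 0.860020
R(load switch) = exp(−0.000527 × 400) = 0.809936
R(shunt driver) = exp(−0.000263 × 400) = 0.900144
R(solar-array string) = exp(−0.000558 × 400) = 0.799955
R(bus voltage limiter) = exp(−0.000208 × 400) = 0.920167
R(power distribution unit) = exp(−0.000753 × 400) = 0.739930
Parallel (shunt driver and solar-array string): 1 − (1 − 0.900144)(1 − 0.799955) = 0.980024
Parallel (bus voltage limiter and power distribution unit): 1 − (1 − 0.920167)(1 − 0.739930) = 0.979238
Series (load switch, [0.980024], and [0.979238]): 0.809936 × 0.980024 × 0.979238 = 0.777277
Parallel (array deployment motor and [0.777277]): 1 − (1 − 0.860020)(1 − 0.777277) = 0.9688

0.9688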